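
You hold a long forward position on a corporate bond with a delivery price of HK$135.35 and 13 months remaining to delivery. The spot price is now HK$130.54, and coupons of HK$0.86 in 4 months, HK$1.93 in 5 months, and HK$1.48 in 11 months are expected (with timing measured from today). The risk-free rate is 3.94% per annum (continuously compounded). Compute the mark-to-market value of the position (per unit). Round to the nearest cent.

-HK$3.33

PV(remaining coupons) I = 0.86·e^(−0.0394·4/12) + 1.93·e^(−0.0394·5/12) + 1.48·e^(−0.0394·11/12) = 4.1749
Current forward F = (S − I)·e^(rT) = (130.54 − 4.1749)·e^(0.0394·13/12) = 126.3651 × 1.043607 = 131.8755
Value (long) = (F − K)·e^(−rT) = (131.8755 − 135.35) × 0.958215 = -3.3293
Value = -HK$3.33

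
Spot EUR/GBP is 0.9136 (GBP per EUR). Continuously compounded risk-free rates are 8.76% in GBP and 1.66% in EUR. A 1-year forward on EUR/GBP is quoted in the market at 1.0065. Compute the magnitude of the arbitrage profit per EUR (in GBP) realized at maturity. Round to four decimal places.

0.0257 per EUR (in GBP)

Fair forward: F* = S·e^(carry·T), with carry = (r_GBP − r_EUR) = 0.0876 − 0.0166 = 0.0710
F* = 0.9136 · e^(0.0710 × 1) = 0.9136 · e^0.071000 = 0.9136 × 1.073581 = 0.9808
Market 1.0065 > fair 0.9808: forward overpriced → cash-and-carry (buy spot, short the forward).
At maturity, profit = |F_mkt − F*| = |1.0065 − 0.9808| = 0.0257 per EUR (in GBP)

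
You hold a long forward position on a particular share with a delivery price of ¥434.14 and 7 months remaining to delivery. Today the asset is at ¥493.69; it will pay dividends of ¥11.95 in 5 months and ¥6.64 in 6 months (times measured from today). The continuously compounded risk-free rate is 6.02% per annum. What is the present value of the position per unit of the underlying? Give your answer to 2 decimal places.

¥56.43

PV(remaining dividends) I = 11.95·e^(−0.0602·5/12) + 6.64·e^(−0.0602·6/12) = 18.0971
Current forward F = (S − I)·e^(rT) = (493.69 − 18.0971)·e^(0.0602·7/12) = 475.5929 × 1.035741 = 492.5911
Value (long) = (F − K)·e^(−rT) = (492.5911 − 434.14) × 0.965493 = 56.4341
Value = ¥56.43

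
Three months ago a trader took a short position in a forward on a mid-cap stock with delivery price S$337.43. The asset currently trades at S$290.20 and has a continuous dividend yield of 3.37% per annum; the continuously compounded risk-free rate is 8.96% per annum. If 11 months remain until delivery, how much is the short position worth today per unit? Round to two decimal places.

S$29.45

Current fair forward for the remaining 11 months: F = S·e^((r − q)·T), (r − q) = 0.0896 − 0.0337 = 0.0559
F = 290.20 · e^(0.0559 × 11/12) = 290.20 × 1.052577 = 305.4578
Value of long forward = (F − K)·e^(−rT) = (305.4578 − 337.43) · e^(−0.0896·11/12)
= -31.9722 × 0.921149 = -29.45
Short position value = −(long value) = S$29.45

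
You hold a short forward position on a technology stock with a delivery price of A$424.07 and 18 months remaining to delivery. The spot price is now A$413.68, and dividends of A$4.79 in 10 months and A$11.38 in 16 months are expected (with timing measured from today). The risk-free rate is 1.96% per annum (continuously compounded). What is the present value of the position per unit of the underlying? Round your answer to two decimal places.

A$13.90

PV(remaining dividends) I = 4.79·e^(−0.0196·10/12) + 11.38·e^(−0.0196·16/12) = 15.7989
Current forward F = (S − I)·e^(rT) = (413.68 − 15.7989)·e^(0.0196·18/12) = 397.8811 × 1.029836 = 409.7523
Value (long) = (F − K)·e^(−rT) = (409.7523 − 424.07) × 0.971028 = -13.9029
Short position value = −(long value) = A$13.90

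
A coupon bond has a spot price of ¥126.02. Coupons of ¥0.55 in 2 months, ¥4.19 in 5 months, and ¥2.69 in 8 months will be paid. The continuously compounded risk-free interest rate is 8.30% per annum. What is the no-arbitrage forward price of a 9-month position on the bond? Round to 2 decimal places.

¥126.52

PV(coupons) I = 0.55·e^(−0.0830·2/12) + 4.19·e^(−0.0830·5/12) + 2.69·e^(−0.0830·8/12)
I = 0.5424 + 4.0476 + 2.5452 = 7.1352
F = (S − I)·e^(rT) = (126.02 − 7.1352) · e^(0.0830·9/12)
= 118.8848 · e^0.062250 = 118.8848 × 1.064228 = ¥126.52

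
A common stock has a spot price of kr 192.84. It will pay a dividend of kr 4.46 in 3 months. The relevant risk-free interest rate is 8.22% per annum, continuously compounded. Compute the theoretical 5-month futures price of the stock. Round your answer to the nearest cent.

PV(dividends) I = 4.46·e^(−0.0822·3/12)
I = 4.3693
F = (S − I)·e^(rT) = (192.84 − 4.3693) · e^(0.0822·5/12)
= 188.4707 · e^0.034250 = 188.4707 × 1.034843 = kr 195.04

kr 195.04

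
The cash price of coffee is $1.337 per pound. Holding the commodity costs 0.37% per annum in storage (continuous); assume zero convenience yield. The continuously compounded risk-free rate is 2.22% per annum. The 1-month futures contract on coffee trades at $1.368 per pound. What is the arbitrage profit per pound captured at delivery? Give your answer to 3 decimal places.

Fair futures: F* = S·e^(carry·T), with carry = (r + u) = 0.0222 + 0.0037 = 0.0259
F* = 1.337 · e^(0.0259 × 1/12) = 1.337 · e^0.002158 = 1.337 × 1.002160 = $1.3399
Market $1.368 > fair $1.3399: forward overpriced → cash-and-carry (buy spot, short the forward).
At maturity, profit = |F_mkt − F*| = |1.368 − 1.3399| = $0.028 per pound

$0.028 per pound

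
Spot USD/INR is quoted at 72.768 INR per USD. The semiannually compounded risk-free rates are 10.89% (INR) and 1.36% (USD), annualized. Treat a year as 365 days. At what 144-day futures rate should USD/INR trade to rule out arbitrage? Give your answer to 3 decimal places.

By covered interest parity, F = S · (1+r_INR/2)^(2T) / (1+r_USD/2)^(2T)
= 72.768 × 1.042722 / 1.005362 = 72.768 × 1.037161
F = 75.472 INR per USD

75.472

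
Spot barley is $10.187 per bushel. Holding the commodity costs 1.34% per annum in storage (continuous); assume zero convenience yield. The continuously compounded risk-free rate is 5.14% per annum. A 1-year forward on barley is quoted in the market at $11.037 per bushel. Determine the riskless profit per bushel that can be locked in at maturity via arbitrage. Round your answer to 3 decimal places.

Fair forward: F* = S·e^(carry·T), with carry = (r + u) = 0.0514 + 0.0134 = 0.0648
F* = 10.187 · e^(0.0648 × 1) = 10.187 · e^0.064800 = 10.187 × 1.066946 = $10.8690
Market $11.037 > fair $10.8690: forward overpriced → cash-and-carry (buy spot, short the forward).
At maturity, profit = |F_mkt − F*| = |11.037 − 10.8690| = $0.168 per bushel

$0.168 per bushel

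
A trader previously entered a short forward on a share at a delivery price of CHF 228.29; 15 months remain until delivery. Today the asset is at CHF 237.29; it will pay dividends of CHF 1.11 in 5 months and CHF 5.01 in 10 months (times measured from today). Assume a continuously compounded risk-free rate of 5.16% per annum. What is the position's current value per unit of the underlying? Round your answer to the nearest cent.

-CHF 17.37

PV(remaining dividends) I = 1.11·e^(−0.0516·5/12) + 5.01·e^(−0.0516·10/12) = 5.8855
Current forward F = (S − I)·e^(rT) = (237.29 − 5.8855)·e^(0.0516·15/12) = 231.4045 × 1.066626 = 246.8221
Value (long) = (F − K)·e^(−rT) = (246.8221 − 228.29) × 0.937536 = 17.3745
Short position value = −(long value) = -CHF 17.37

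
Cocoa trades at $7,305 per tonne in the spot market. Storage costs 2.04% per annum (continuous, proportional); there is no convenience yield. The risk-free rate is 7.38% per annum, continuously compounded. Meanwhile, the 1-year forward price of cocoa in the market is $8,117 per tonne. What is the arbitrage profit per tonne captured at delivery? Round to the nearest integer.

Fair forward: F* = S·e^(carry·T), with carry = (r + u) = 0.0738 + 0.0204 = 0.0942
F* = 7305 · e^(0.0942 × 1) = 7305 · e^0.094200 = 7305 × 1.098779 = $8026.5806
Market $8117 > fair $8026.5806: forward overpriced → cash-and-carry (buy spot, short the forward).
At maturity, profit = |F_mkt − F*| = |8117 − 8026.5806| = $90 per tonne

$90 per tonne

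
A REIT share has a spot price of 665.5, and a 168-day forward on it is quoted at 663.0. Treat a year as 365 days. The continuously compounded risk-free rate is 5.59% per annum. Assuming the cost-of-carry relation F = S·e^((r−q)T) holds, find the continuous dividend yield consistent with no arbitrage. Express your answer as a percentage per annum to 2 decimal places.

6.41%

From F = S·e^((r−q)T): (r − q) = ln(F/S)/T
ln(663.0/665.5) = ln(0.996243) = -0.003764
(r − q) = -0.003764 / (168/365) = -0.008178
q = r − ln(F/S)/T = 0.0559 + 0.008178 = 0.064078
q = 6.41%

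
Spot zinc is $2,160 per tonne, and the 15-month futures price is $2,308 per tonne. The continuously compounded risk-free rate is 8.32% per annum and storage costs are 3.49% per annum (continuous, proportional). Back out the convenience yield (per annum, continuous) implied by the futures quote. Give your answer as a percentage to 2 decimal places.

F = S·e^((r+u−y)T) ⇒ (r+u−y) = ln(F/S)/T
ln(2308/2160) = 0.066273; /T ⇒ 0.053018
y = r + u − ln(F/S)/T = 0.0832 + 0.0349 − 0.053018 = 0.065082
y = 6.51%

6.51%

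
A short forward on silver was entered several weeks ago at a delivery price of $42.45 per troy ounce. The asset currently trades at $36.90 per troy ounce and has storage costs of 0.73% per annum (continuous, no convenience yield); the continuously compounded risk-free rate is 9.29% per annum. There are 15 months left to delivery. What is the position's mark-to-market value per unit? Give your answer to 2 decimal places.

Current fair forward for the remaining 15 months: F = S·e^((r + u)·T), (r + u) = 0.0929 + 0.0073 = 0.1002
F = 36.90 · e^(0.1002 × 15/12) = 36.90 × 1.133432 = 41.8236
Value of long forward = (F − K)·e^(−rT) = (41.8236 − 42.45) · e^(−0.0929·15/12)
= -0.6264 × 0.890364 = -0.56
Short position value = −(long value) = $0.56

$0.56 per troy ounce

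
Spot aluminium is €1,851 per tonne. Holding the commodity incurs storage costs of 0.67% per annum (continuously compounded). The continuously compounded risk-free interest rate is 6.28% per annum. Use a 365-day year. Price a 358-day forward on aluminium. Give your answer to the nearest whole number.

€1,982 per tonne

Net carry = r + u − y = 0.0628 + 0.0067 − 0.0000 = 0.0695
F = S·e^((r+u−y)T) = 1851 · e^(0.0695 × 358/365) = 1851 · e^0.068167
= 1851 × 1.070544 = €1,982 per tonne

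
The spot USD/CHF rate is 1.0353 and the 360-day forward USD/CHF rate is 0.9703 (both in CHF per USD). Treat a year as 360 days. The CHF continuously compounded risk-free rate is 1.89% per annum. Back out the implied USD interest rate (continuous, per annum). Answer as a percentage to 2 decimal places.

F = S·e^((r_CHF − r_USD)T) ⇒ r_USD = r_CHF − ln(F/S)/T
ln(0.9703/1.0353) = -0.064841; /(360/360) = -0.064841
r_USD = 0.0189 + 0.064841 = 0.083741
r_USD = 8.37%

8.37%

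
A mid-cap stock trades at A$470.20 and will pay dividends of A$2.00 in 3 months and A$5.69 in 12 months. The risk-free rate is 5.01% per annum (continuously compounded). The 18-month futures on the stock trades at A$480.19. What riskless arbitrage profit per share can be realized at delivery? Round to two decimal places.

PV(dividends) I = 2.00·e^(−0.0501·3/12) + 5.69·e^(−0.0501·12/12) = 7.3871
Fair futures F* = (S − I)·e^(rT) = (470.20 − 7.3871)·e^0.075150 = 462.8129 × 1.078046 = 498.9336
Market A$480.19 < fair 498.9336: forward underpriced → reverse cash-and-carry (short the stock, invest proceeds at r, pay the dividends, go long the forward).
Profit at T = |F_mkt − F*| = |480.19 − 498.9336| = A$18.74 per share

A$18.74 per share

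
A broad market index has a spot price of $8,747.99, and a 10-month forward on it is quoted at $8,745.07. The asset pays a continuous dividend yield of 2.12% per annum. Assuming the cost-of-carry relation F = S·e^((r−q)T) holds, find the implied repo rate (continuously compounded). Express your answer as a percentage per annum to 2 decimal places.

From F = S·e^((r−q)T): (r − q) = ln(F/S)/T
ln(8745.07/8747.99) = ln(0.999666) = -0.000334
(r − q) = -0.000334 / (10/12) = -0.000401
r = ln(F/S)/T + q = -0.000401 + 0.0212 = 0.020799
r = 2.08%

2.08%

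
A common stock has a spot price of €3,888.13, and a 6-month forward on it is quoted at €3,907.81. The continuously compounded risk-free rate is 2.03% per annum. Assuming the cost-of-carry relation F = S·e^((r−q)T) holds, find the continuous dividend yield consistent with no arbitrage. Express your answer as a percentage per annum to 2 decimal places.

1.02%

From F = S·e^((r−q)T): (r − q) = ln(F/S)/T
ln(3907.81/3888.13) = ln(1.005062) = 0.005049
(r − q) = 0.005049 / (6/12) = 0.010098
q = r − ln(F/S)/T = 0.0203 − 0.010098 = 0.010202
q = 1.02%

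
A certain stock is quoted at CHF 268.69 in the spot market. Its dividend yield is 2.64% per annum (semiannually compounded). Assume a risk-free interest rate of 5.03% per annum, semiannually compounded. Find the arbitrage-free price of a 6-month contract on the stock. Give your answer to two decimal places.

F = S · (1+r/2)^(2T) / (1+q/2)^(2T)
= 268.69 × 1.025150 / 1.013200 = 268.69 × 1.011794
F = CHF 271.86

CHF 271.86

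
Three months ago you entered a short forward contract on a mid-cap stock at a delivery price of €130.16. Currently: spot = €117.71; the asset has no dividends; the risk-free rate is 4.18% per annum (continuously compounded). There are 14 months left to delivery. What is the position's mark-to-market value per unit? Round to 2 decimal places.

€6.25

Current fair forward for the remaining 14 months: F = S·e^(r·T), r = 0.0418
F = 117.71 · e^(0.0418 × 14/12) = 117.71 × 1.049975 = 123.5926
Value of long forward = (F − K)·e^(−rT) = (123.5926 − 130.16) · e^(−0.0418·14/12)
= -6.5674 × 0.952403 = -6.25
Short position value = −(long value) = €6.25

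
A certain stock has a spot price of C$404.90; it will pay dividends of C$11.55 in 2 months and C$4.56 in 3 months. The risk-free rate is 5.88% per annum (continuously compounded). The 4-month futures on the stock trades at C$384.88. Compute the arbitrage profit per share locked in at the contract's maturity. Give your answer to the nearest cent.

C$11.79 per share

PV(dividends) I = 11.55·e^(−0.0588·2/12) + 4.56·e^(−0.0588·3/12) = 15.9308
Fair futures F* = (S − I)·e^(rT) = (404.90 − 15.9308)·e^0.019600 = 388.9692 × 1.019793 = 396.6681
Market C$384.88 < fair 396.6681: forward underpriced → reverse cash-and-carry (short the stock, invest proceeds at r, pay the dividends, go long the forward).
Profit at T = |F_mkt − F*| = |384.88 − 396.6681| = C$11.79 per share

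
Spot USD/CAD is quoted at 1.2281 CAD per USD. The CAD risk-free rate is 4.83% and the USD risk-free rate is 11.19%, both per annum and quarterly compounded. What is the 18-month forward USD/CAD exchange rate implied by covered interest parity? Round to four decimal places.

1.1184

By covered interest parity, F = S · (1+r_CAD/4)^(4T) / (1+r_USD/4)^(4T)
= 1.2281 × 1.074673 / 1.180036 = 1.2281 × 0.910712
F = 1.1184 CAD per USD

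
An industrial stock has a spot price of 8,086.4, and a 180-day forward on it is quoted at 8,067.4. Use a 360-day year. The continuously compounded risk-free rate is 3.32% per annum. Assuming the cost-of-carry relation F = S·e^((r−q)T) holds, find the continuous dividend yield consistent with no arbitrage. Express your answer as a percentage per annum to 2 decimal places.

From F = S·e^((r−q)T): (r − q) = ln(F/S)/T
ln(8067.4/8086.4) = ln(0.997650) = -0.002353
(r − q) = -0.002353 / (180/360) = -0.004706
q = r − ln(F/S)/T = 0.0332 + 0.004706 = 0.037906
q = 3.79%

3.79%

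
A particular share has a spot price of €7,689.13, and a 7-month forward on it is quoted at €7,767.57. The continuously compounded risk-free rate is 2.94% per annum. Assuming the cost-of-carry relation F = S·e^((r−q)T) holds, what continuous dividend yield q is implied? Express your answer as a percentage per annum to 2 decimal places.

1.20%

From F = S·e^((r−q)T): (r − q) = ln(F/S)/T
ln(7767.57/7689.13) = ln(1.010201) = 0.010149
(r − q) = 0.010149 / (7/12) = 0.017398
q = r − ln(F/S)/T = 0.0294 − 0.017398 = 0.012002
q = 1.20%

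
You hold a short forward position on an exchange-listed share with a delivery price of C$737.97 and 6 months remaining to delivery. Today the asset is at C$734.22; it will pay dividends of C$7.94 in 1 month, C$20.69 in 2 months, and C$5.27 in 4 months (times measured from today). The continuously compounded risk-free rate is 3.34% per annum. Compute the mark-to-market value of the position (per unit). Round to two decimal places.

PV(remaining dividends) I = 7.94·e^(−0.0334·1/12) + 20.69·e^(−0.0334·2/12) + 5.27·e^(−0.0334·4/12) = 33.7047
Current forward F = (S − I)·e^(rT) = (734.22 − 33.7047)·e^(0.0334·6/12) = 700.5153 × 1.016840 = 712.3120
Value (long) = (F − K)·e^(−rT) = (712.3120 − 737.97) × 0.983439 = -25.2331
Short position value = −(long value) = C$25.23

C$25.23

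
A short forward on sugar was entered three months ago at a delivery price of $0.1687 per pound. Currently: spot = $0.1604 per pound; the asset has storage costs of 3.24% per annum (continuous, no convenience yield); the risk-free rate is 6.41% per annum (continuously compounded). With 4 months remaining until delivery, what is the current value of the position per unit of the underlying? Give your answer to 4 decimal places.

$0.0030 per pound

Current fair forward for the remaining 4 months: F = S·e^((r + u)·T), (r + u) = 0.0641 + 0.0324 = 0.0965
F = 0.1604 · e^(0.0965 × 4/12) = 0.1604 × 1.032690 = 0.1656
Value of long forward = (F − K)·e^(−rT) = (0.1656 − 0.1687) · e^(−0.0641·4/12)
= -0.0031 × 0.978860 = -0.0030
Short position value = −(long value) = $0.0030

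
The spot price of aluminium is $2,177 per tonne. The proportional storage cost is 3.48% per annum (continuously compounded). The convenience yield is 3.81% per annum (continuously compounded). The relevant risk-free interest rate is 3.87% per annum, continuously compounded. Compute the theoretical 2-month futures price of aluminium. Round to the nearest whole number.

Net carry = r + u − y = 0.0387 + 0.0348 − 0.0381 = 0.0354
F = S·e^((r+u−y)T) = 2177 · e^(0.0354 × 2/12) = 2177 · e^0.005900
= 2177 × 1.005917 = $2,190 per tonne

$2,190 per tonne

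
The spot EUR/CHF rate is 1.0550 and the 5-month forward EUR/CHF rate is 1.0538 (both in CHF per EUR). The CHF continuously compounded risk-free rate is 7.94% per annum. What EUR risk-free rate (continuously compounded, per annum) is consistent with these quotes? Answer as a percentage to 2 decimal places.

8.21%

F = S·e^((r_CHF − r_EUR)T) ⇒ r_EUR = r_CHF − ln(F/S)/T
ln(1.0538/1.0550) = -0.001138; /(5/12) = -0.002731
r_EUR = 0.0794 + 0.002731 = 0.082131
r_EUR = 8.21%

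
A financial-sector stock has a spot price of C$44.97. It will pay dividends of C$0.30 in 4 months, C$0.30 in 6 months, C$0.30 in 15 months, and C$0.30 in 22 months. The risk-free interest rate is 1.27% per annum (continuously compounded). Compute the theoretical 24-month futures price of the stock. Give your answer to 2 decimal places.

C$44.91

PV(dividends) I = 0.30·e^(−0.0127·4/12) + 0.30·e^(−0.0127·6/12) + 0.30·e^(−0.0127·15/12) + 0.30·e^(−0.0127·22/12)
I = 0.2987 + 0.2981 + 0.2953 + 0.2931 = 1.1852
F = (S − I)·e^(rT) = (44.97 − 1.1852) · e^(0.0127·24/12)
= 43.7848 · e^0.025400 = 43.7848 × 1.025725 = C$44.91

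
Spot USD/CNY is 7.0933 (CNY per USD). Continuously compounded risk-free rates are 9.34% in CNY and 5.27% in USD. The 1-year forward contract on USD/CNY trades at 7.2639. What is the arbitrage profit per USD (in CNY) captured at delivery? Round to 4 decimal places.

0.1241 per USD (in CNY)

Fair forward: F* = S·e^(carry·T), with carry = (r_CNY − r_USD) = 0.0934 − 0.0527 = 0.0407
F* = 7.0933 · e^(0.0407 × 1) = 7.0933 · e^0.040700 = 7.0933 × 1.041540 = 7.3880
Market 7.2639 < fair 7.3880: forward underpriced → reverse cash-and-carry (short spot, go long the forward).
At maturity, profit = |F_mkt − F*| = |7.2639 − 7.3880| = 0.1241 per USD (in CNY)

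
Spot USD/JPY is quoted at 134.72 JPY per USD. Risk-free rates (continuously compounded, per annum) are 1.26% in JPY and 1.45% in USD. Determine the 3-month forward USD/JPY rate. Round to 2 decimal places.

134.66

F = S·e^((r_JPY − r_USD)T) = 134.72 · e^((0.0126 − 0.0145) × 3/12)
= 134.72 · e^-0.000475 = 134.72 × 0.999525
F = 134.66 JPY per USD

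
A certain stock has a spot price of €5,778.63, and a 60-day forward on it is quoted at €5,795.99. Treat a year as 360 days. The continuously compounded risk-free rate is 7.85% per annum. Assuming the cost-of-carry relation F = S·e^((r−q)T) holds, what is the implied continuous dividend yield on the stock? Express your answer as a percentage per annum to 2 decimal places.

From F = S·e^((r−q)T): (r − q) = ln(F/S)/T
ln(5795.99/5778.63) = ln(1.003004) = 0.002999
(r − q) = 0.002999 / (60/360) = 0.017994
q = r − ln(F/S)/T = 0.0785 − 0.017994 = 0.060506
q = 6.05%

6.05%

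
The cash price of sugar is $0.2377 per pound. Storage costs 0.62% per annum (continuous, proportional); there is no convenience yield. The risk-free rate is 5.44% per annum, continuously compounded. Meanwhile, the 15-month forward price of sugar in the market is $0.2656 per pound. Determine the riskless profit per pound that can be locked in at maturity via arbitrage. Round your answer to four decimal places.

Fair forward: F* = S·e^(carry·T), with carry = (r + u) = 0.0544 + 0.0062 = 0.0606
F* = 0.2377 · e^(0.0606 × 15/12) = 0.2377 · e^0.075750 = 0.2377 × 1.078693 = $0.2564
Market $0.2656 > fair $0.2564: forward overpriced → cash-and-carry (buy spot, short the forward).
At maturity, profit = |F_mkt − F*| = |0.2656 − 0.2564| = $0.0092 per pound

$0.0092 per pound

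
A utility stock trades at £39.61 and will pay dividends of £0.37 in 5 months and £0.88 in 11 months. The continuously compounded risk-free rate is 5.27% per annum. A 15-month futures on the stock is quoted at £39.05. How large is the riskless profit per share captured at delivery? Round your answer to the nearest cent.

PV(dividends) I = 0.37·e^(−0.0527·5/12) + 0.88·e^(−0.0527·11/12) = 1.2005
Fair futures F* = (S − I)·e^(rT) = (39.61 − 1.2005)·e^0.065875 = 38.4095 × 1.068093 = 41.0249
Market £39.05 < fair 41.0249: forward underpriced → reverse cash-and-carry (short the stock, invest proceeds at r, pay the dividends, go long the forward).
Profit at T = |F_mkt − F*| = |39.05 − 41.0249| = £1.97 per share

£1.97 per share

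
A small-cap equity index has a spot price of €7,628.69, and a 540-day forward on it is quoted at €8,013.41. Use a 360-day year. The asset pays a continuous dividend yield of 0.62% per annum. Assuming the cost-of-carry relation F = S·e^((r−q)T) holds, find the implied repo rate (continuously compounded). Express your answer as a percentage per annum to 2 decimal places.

3.90%

From F = S·e^((r−q)T): (r − q) = ln(F/S)/T
ln(8013.41/7628.69) = ln(1.050431) = 0.049201
(r − q) = 0.049201 / (540/360) = 0.032801
r = ln(F/S)/T + q = 0.032801 + 0.0062 = 0.039001
r = 3.90%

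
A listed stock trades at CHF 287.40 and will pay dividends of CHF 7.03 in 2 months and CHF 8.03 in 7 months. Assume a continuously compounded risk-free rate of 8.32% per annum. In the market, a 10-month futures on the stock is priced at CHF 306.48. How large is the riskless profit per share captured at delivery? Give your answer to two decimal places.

CHF 14.08 per share

PV(dividends) I = 7.03·e^(−0.0832·2/12) + 8.03·e^(−0.0832·7/12) = 14.5828
Fair futures F* = (S − I)·e^(rT) = (287.40 − 14.5828)·e^0.069333 = 272.8172 × 1.071793 = 292.4036
Market CHF 306.48 > fair 292.4036: forward overpriced → cash-and-carry (borrow at r, buy the stock and collect the dividends, short the forward).
Profit at T = |F_mkt − F*| = |306.48 − 292.4036| = CHF 14.08 per share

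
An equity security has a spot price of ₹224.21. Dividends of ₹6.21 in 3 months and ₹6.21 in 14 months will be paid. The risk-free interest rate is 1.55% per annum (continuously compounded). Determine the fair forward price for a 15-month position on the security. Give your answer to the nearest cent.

PV(dividends) I = 6.21·e^(−0.0155·3/12) + 6.21·e^(−0.0155·14/12)
I = 6.1860 + 6.0987 = 12.2847
F = (S − I)·e^(rT) = (224.21 − 12.2847) · e^(0.0155·15/12)
= 211.9253 · e^0.019375 = 211.9253 × 1.019564 = ₹216.07

₹216.07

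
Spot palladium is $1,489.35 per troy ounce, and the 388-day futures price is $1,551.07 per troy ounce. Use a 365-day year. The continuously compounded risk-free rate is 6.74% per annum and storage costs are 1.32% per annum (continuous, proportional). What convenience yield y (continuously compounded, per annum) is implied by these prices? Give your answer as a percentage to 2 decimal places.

4.24%

F = S·e^((r+u−y)T) ⇒ (r+u−y) = ln(F/S)/T
ln(1551.07/1489.35) = 0.040605; /T ⇒ 0.038198
y = r + u − ln(F/S)/T = 0.0674 + 0.0132 − 0.038198 = 0.042402
y = 4.24%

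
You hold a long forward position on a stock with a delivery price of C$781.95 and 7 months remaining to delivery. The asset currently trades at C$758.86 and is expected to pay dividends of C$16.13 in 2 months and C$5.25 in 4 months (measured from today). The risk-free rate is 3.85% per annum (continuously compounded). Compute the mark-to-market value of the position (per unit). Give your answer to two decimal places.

PV(remaining dividends) I = 16.13·e^(−0.0385·2/12) + 5.25·e^(−0.0385·4/12) = 21.2099
Current forward F = (S − I)·e^(rT) = (758.86 − 21.2099)·e^(0.0385·7/12) = 737.6501 × 1.022712 = 754.4036
Value (long) = (F − K)·e^(−rT) = (754.4036 − 781.95) × 0.977792 = -26.9346
Value = -C$26.93

-C$26.93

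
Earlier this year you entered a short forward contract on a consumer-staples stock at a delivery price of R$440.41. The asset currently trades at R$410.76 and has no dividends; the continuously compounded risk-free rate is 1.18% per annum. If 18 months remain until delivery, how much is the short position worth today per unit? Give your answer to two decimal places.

R$21.92

Current fair forward for the remaining 18 months: F = S·e^(r·T), r = 0.0118
F = 410.76 · e^(0.0118 × 18/12) = 410.76 × 1.017858 = 418.0954
Value of long forward = (F − K)·e^(−rT) = (418.0954 − 440.41) · e^(−0.0118·18/12)
= -22.3146 × 0.982456 = -21.92
Short position value = −(long value) = R$21.92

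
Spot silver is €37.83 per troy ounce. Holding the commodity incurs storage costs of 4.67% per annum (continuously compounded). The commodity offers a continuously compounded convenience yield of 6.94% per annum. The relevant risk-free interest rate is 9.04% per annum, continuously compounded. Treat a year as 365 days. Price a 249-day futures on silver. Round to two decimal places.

Net carry = r + u − y = 0.0904 + 0.0467 − 0.0694 = 0.0677
F = S·e^((r+u−y)T) = 37.83 · e^(0.0677 × 249/365) = 37.83 · e^0.046184
= 37.83 × 1.047267 = €39.62 per troy ounce

€39.62 per troy ounce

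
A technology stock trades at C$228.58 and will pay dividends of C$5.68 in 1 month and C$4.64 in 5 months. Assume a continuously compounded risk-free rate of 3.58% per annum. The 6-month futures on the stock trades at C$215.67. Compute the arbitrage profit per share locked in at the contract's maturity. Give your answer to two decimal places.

PV(dividends) I = 5.68·e^(−0.0358·1/12) + 4.64·e^(−0.0358·5/12) = 10.2344
Fair futures F* = (S − I)·e^(rT) = (228.58 − 10.2344)·e^0.017900 = 218.3456 × 1.018061 = 222.2891
Market C$215.67 < fair 222.2891: forward underpriced → reverse cash-and-carry (short the stock, invest proceeds at r, pay the dividends, go long the forward).
Profit at T = |F_mkt − F*| = |215.67 − 222.2891| = C$6.62 per share

C$6.62 per share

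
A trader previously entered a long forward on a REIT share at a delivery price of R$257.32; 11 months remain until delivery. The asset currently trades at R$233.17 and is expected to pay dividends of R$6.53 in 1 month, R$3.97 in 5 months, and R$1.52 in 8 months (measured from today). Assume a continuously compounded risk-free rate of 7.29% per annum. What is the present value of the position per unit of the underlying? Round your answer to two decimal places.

PV(remaining dividends) I = 6.53·e^(−0.0729·1/12) + 3.97·e^(−0.0729·5/12) + 1.52·e^(−0.0729·8/12) = 11.7896
Current forward F = (S − I)·e^(rT) = (233.17 − 11.7896)·e^(0.0729·11/12) = 221.3804 × 1.069108 = 236.6796
Value (long) = (F − K)·e^(−rT) = (236.6796 − 257.32) × 0.935359 = -19.3062
Value = -R$19.31

-R$19.31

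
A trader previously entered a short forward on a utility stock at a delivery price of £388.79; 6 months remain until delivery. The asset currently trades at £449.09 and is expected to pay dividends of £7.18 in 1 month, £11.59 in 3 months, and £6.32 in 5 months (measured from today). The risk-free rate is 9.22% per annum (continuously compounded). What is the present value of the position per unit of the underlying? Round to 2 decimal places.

PV(remaining dividends) I = 7.18·e^(−0.0922·1/12) + 11.59·e^(−0.0922·3/12) + 6.32·e^(−0.0922·5/12) = 24.5328
Current forward F = (S − I)·e^(rT) = (449.09 − 24.5328)·e^(0.0922·6/12) = 424.5572 × 1.047179 = 444.5874
Value (long) = (F − K)·e^(−rT) = (444.5874 − 388.79) × 0.954946 = 53.2835
Short position value = −(long value) = -£53.28

-£53.28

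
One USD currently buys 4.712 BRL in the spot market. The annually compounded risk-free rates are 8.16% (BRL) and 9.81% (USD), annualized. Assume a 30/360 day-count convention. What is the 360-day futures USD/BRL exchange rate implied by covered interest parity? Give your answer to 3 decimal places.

4.641

By covered interest parity, F = S · (1+r_BRL)^T / (1+r_USD)^T
= 4.712 × 1.081600 / 1.098100 = 4.712 × 0.984974
F = 4.641 BRL per USD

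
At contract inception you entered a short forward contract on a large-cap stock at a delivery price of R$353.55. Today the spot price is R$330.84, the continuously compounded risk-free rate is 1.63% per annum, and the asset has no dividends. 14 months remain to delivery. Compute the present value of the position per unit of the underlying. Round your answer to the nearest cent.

Current fair forward for the remaining 14 months: F = S·e^(r·T), r = 0.0163
F = 330.84 · e^(0.0163 × 14/12) = 330.84 × 1.019199 = 337.1918
Value of long forward = (F − K)·e^(−rT) = (337.1918 − 353.55) · e^(−0.0163·14/12)
= -16.3582 × 0.981163 = -16.05
Short position value = −(long value) = R$16.05

R$16.05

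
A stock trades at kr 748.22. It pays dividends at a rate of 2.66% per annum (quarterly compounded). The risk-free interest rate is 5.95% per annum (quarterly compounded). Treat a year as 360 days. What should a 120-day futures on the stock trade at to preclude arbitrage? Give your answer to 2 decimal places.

kr 756.38

F = S · (1+r/4)^(4T) / (1+q/4)^(4T)
= 748.22 × 1.019882 / 1.008876 = 748.22 × 1.010909
F = kr 756.38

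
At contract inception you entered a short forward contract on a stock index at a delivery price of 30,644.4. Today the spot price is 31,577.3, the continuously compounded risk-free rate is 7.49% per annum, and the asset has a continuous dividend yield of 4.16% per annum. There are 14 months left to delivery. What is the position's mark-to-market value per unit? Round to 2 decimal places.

-2001.09

Current fair forward for the remaining 14 months: F = S·e^((r − q)·T), (r − q) = 0.0749 − 0.0416 = 0.0333
F = 31577.3 · e^(0.0333 × 14/12) = 31577.3 × 1.03961453 = 32828.2199
Value of long forward = (F − K)·e^(−rT) = (32828.2199 − 30644.4) · e^(−0.0749·14/12)
= 2183.8199 × 0.91632577 = 2001.09
Short position value = −(long value) = -2001.09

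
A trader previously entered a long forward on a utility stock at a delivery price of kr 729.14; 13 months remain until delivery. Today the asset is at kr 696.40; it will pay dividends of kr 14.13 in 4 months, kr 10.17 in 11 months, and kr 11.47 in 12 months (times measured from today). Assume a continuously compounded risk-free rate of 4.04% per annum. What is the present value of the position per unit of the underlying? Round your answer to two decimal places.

-kr 36.27

PV(remaining dividends) I = 14.13·e^(−0.0404·4/12) + 10.17·e^(−0.0404·11/12) + 11.47·e^(−0.0404·12/12) = 34.7571
Current forward F = (S − I)·e^(rT) = (696.40 − 34.7571)·e^(0.0404·13/12) = 661.6429 × 1.044739 = 691.2441
Value (long) = (F − K)·e^(−rT) = (691.2441 − 729.14) × 0.957177 = -36.2731
Value = -kr 36.27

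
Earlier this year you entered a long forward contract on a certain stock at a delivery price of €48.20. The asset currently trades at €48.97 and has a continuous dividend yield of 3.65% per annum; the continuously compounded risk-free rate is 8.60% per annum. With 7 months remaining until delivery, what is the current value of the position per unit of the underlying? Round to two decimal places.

€2.10

Current fair forward for the remaining 7 months: F = S·e^((r − q)·T), (r − q) = 0.0860 − 0.0365 = 0.0495
F = 48.97 · e^(0.0495 × 7/12) = 48.97 × 1.029296 = 50.4046
Value of long forward = (F − K)·e^(−rT) = (50.4046 − 48.20) · e^(−0.0860·7/12)
= 2.2046 × 0.951071 = 2.10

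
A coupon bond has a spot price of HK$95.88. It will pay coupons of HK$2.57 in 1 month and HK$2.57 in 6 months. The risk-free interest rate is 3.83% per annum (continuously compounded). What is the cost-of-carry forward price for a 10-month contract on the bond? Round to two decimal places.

HK$93.74

PV(coupons) I = 2.57·e^(−0.0383·1/12) + 2.57·e^(−0.0383·6/12)
I = 2.5618 + 2.5213 = 5.0831
F = (S − I)·e^(rT) = (95.88 − 5.0831) · e^(0.0383·10/12)
= 90.7969 · e^0.031917 = 90.7969 × 1.032432 = HK$93.74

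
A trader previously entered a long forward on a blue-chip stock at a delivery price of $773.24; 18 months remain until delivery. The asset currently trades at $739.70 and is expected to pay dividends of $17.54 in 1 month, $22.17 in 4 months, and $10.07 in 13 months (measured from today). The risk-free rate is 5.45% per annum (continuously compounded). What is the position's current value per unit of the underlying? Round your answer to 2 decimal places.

PV(remaining dividends) I = 17.54·e^(−0.0545·1/12) + 22.17·e^(−0.0545·4/12) + 10.07·e^(−0.0545·13/12) = 48.7241
Current forward F = (S − I)·e^(rT) = (739.70 − 48.7241)·e^(0.0545·18/12) = 690.9759 × 1.085184 = 749.8360
Value (long) = (F − K)·e^(−rT) = (749.8360 − 773.24) × 0.921502 = -21.5668
Value = -$21.57

-$21.57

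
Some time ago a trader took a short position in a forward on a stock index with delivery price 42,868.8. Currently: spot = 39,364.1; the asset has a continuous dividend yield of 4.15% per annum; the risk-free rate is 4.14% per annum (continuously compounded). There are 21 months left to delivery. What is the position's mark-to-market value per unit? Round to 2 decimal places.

Current fair forward for the remaining 21 months: F = S·e^((r − q)·T), (r − q) = 0.0414 − 0.0415 = -0.0001
F = 39364.1 · e^(-0.0001 × 21/12) = 39364.1 × 0.99982502 = 39357.2121
Value of long forward = (F − K)·e^(−rT) = (39357.2121 − 42868.8) · e^(−0.0414·21/12)
= -3511.5879 × 0.93011225 = -3266.17
Short position value = −(long value) = 3266.17

3266.17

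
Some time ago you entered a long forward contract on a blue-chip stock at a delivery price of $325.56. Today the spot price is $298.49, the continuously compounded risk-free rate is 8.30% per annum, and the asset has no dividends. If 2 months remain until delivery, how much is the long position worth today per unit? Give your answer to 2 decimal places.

Current fair forward for the remaining 2 months: F = S·e^(r·T), r = 0.0830
F = 298.49 · e^(0.0830 × 2/12) = 298.49 × 1.013929 = 302.6477
Value of long forward = (F − K)·e^(−rT) = (302.6477 − 325.56) · e^(−0.0830·2/12)
= -22.9123 × 0.986262 = -22.60

-$22.60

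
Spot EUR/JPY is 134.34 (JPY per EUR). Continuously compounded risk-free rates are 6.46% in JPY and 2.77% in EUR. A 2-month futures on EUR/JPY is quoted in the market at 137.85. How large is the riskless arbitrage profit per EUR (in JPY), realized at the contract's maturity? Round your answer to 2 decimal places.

2.68 per EUR (in JPY)

Fair futures: F* = S·e^(carry·T), with carry = (r_JPY − r_EUR) = 0.0646 − 0.0277 = 0.0369
F* = 134.34 · e^(0.0369 × 2/12) = 134.34 · e^0.006150 = 134.34 × 1.006169 = 135.1687
Market 137.85 > fair 135.1687: forward overpriced → cash-and-carry (buy spot, short the forward).
At maturity, profit = |F_mkt − F*| = |137.85 − 135.1687| = 2.68 per EUR (in JPY)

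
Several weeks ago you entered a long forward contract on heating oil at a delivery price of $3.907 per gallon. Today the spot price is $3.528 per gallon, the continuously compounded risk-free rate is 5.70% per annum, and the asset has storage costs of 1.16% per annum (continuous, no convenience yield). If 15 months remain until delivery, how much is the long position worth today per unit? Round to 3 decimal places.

Current fair forward for the remaining 15 months: F = S·e^((r + u)·T), (r + u) = 0.0570 + 0.0116 = 0.0686
F = 3.528 · e^(0.0686 × 15/12) = 3.528 × 1.089534 = 3.8439
Value of long forward = (F − K)·e^(−rT) = (3.8439 − 3.907) · e^(−0.0570·15/12)
= -0.0631 × 0.931229 = -0.059

-$0.059 per gallon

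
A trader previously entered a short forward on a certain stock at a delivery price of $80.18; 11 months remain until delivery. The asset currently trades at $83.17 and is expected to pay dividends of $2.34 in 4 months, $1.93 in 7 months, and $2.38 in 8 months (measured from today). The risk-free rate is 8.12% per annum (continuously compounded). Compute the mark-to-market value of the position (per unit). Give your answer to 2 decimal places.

PV(remaining dividends) I = 2.34·e^(−0.0812·4/12) + 1.93·e^(−0.0812·7/12) + 2.38·e^(−0.0812·8/12) = 6.3728
Current forward F = (S − I)·e^(rT) = (83.17 − 6.3728)·e^(0.0812·11/12) = 76.7972 × 1.077274 = 82.7316
Value (long) = (F − K)·e^(−rT) = (82.7316 − 80.18) × 0.928269 = 2.3686
Short position value = −(long value) = -$2.37

-$2.37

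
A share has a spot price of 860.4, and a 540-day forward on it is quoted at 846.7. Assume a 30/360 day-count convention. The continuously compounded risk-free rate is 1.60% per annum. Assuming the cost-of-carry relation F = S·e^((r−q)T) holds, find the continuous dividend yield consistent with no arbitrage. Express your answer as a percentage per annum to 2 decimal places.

2.67%

From F = S·e^((r−q)T): (r − q) = ln(F/S)/T
ln(846.7/860.4) = ln(0.984077) = -0.016051
(r − q) = -0.016051 / (540/360) = -0.010701
q = r − ln(F/S)/T = 0.0160 + 0.010701 = 0.026701
q = 2.67%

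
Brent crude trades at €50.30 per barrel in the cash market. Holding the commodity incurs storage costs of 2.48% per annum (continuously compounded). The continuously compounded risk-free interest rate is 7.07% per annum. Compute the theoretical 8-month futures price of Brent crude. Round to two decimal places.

Net carry = r + u − y = 0.0707 + 0.0248 − 0.0000 = 0.0955
F = S·e^((r+u−y)T) = 50.30 · e^(0.0955 × 8/12) = 50.30 · e^0.063667
= 50.30 × 1.065737 = €53.61 per barrel

€53.61 per barrel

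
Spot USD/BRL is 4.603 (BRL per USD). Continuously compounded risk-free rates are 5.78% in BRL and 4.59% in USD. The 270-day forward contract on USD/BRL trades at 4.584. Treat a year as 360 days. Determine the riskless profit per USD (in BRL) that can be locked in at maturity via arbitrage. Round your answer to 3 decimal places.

0.060 per USD (in BRL)

Fair forward: F* = S·e^(carry·T), with carry = (r_BRL − r_USD) = 0.0578 − 0.0459 = 0.0119
F* = 4.603 · e^(0.0119 × 270/360) = 4.603 · e^0.008925 = 4.603 × 1.008965 = 4.6443
Market 4.584 < fair 4.6443: forward underpriced → reverse cash-and-carry (short spot, go long the forward).
At maturity, profit = |F_mkt − F*| = |4.584 − 4.6443| = 0.060 per USD (in BRL)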